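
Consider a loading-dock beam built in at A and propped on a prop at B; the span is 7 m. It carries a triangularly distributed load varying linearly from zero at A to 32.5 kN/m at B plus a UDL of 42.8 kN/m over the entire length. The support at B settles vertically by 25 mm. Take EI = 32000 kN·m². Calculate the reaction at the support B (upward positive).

Take the reaction at B as the redundant and release it; the primary structure is a cantilever fixed at A.
Deflection at B on the released cantilever, summing each load's contribution:
  triangular load, peak 32.5 at the free end: 11w₀L⁴/(120EI) = 7153/EI
  UDL 42.8: wL⁴/(8EI) = 12845/EI
  δ_0 = 19998/EI
Tip deflection under a unit load at B: L³/(3EI) = 114.3/EI.
With EI = 32000 kN·m²: δ_0 = 0.62495 m and δ_{BB} = 0.003573 m/kN.
Compatibility — the beam at B must follow the support down by 0.025 m: δ_0 − R_B·δ_{BB} = 0.025, so R_B = (0.62495 − 0.025)/0.003573 = 167.9 kN.

R_B = 167.9 kN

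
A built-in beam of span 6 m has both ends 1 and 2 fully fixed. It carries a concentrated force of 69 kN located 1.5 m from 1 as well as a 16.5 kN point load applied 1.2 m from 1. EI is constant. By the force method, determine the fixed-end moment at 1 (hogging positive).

M_1 = 70.89 kN·m

Take the two fixed-end moments M_1, M_2 as redundants; the released structure is the simple span 12.
End rotations of the released simple span under the applied load (×1/EI):
  at 1: point load 69 at a = 1.5: Pab(L + b)/(6LEI) = 135.8/EI
  at 2: point load 69 at a = 1.5: Pab(L + a)/(6LEI) = 97.03/EI
  at 1: point load 16.5 at a = 1.2: Pab(L + b)/(6LEI) = 28.51/EI
  at 2: point load 16.5 at a = 1.2: Pab(L + a)/(6LEI) = 19.01/EI
  θ_10 = 164.4/EI,  θ_20 = 116/EI
Flexibility coefficients: a unit moment at one end gives L/(3EI) there and L/(6EI) at the far end, so f₁₁ = f₂₂ = 2/EI and f₁₂ = f₂₁ = 1/EI.
Compatibility — zero rotation at each built-in end:
  2 M_1 + 1 M_2 = 164.4
  1 M_1 + 2 M_2 = 116
Solving the pair gives M_1 = 70.89 kN·m and M_2 = 22.57 kN·m (hogging).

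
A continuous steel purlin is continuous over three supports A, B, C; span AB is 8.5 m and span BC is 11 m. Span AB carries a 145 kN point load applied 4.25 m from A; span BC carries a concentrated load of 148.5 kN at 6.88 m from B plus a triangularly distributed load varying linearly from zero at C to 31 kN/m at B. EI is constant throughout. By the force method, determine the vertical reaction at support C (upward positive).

Insert a hinge at B; M_B is the redundant, and each span becomes simply supported.
End slopes at the hinge B, treating each span as simply supported:
  span AB: point load 145 at a = 4.25: Pab(L + a)/(6LEI) = 654.8/EI
  span BC: point load 148.5 at a = 6.88: Pab(L + b)/(6LEI) = 964.3/EI
  span BC: triangular load, peak 31: w₀L³/(45EI) = 916.9/EI
  relative rotation θ_0 = (654.8 + 1881)/EI = 2536/EI
A unit hogging moment at B produces rotation L₁/(3EI) + L₂/(3EI) = 6.5/EI.
Slope continuity at B: θ_0 = M_B·6.5/EI, so M_B = 2536/6.5 = 390.2 kN·m (hogging).
Span BC, ΣM about C: R_B^{BC}·11 = 1862 + 390.2, so R_B^{BC} = 204.8 kN and R_C = 319 − 204.8 = 114.2 kN.

R_C = 114.2 kN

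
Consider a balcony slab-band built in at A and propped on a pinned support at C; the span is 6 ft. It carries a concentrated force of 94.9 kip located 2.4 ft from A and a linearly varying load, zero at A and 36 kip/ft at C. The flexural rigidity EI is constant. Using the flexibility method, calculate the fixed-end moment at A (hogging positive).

Release the roller at C. Primary structure: cantilever fixed at A.
Primary-structure tip deflection at C by superposition:
  point load 94.9 at a = 2.4: Pa²(3L − a)/(6EI) = 1421/EI
  triangular load, peak 36 at the free end: 11w₀L⁴/(120EI) = 4277/EI
  δ_0 = 5698/EI
Tip deflection under a unit load at C: L³/(3EI) = 72/EI.
The prop prevents deflection at C: R_C = δ_0/δ_{CC} = 5698/72 = 79.14 kip.
Moment equilibrium about A: M_A = Σ(load moments about A) − R_C·L = 659.8 − 79.14×6 = 184.9 kip·ft.

M_A = 184.9 kip·ft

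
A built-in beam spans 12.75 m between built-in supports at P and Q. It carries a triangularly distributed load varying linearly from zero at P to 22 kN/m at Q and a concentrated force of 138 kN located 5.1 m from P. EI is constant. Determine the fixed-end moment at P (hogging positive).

M_P = 372.6 kN·m

Take the two fixed-end moments M_P, M_Q as redundants; the released structure is the simple span PQ.
End rotations of the released simple span under the applied load (×1/EI):
  at P: triangular load, peak 22: 7w₀L³/(360EI) = 886.6/EI
  at Q: triangular load, peak 22: w₀L³/(45EI) = 1013/EI
  at P: point load 138 at a = 5.1: Pab(L + b)/(6LEI) = 1436/EI
  at Q: point load 138 at a = 5.1: Pab(L + a)/(6LEI) = 1256/EI
  θ_P0 = 2322/EI,  θ_Q0 = 2270/EI
Flexibility coefficients: a unit moment at one end gives L/(3EI) there and L/(6EI) at the far end, so f₁₁ = f₂₂ = 4.25/EI and f₁₂ = f₂₁ = 2.125/EI.
Compatibility — zero rotation at each built-in end:
  4.25 M_P + 2.125 M_Q = 2322
  2.125 M_P + 4.25 M_Q = 2270
Solving the pair gives M_P = 372.6 kN·m and M_Q = 347.7 kN·m (hogging).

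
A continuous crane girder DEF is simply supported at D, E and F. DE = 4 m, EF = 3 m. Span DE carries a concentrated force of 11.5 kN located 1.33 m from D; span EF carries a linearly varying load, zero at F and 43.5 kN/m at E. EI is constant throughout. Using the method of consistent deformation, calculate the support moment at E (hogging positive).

Release continuity at E by inserting a hinge; the redundant is the internal moment M_E. The primary structure is two simply-supported spans DE and EF.
End slopes at the hinge E, treating each span as simply supported:
  span DE: point load 11.5 at a = 1.33: Pab(L + a)/(6LEI) = 9.069/EI
  span EF: triangular load, peak 43.5: w₀L³/(45EI) = 26.1/EI
  relative rotation θ_0 = (9.069 + 26.1)/EI = 35.17/EI
A unit hogging moment at E produces rotation L₁/(3EI) + L₂/(3EI) = 2.333/EI.
Compatibility: M_E·(L₁+L₂)/(3EI) = θ_0, giving M_E = 15.07 kN·m (hogging).

M_E = 15.07 kN·m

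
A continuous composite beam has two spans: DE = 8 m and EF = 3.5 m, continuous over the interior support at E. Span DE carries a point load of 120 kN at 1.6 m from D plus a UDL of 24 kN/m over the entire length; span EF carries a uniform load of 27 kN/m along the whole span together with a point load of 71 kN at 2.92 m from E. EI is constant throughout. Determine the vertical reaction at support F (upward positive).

Release continuity at E by inserting a hinge; the redundant is the internal moment M_E. The primary structure is two simply-supported spans DE and EF.
Discontinuity in slope at E on the released structure — sum the simple-span end rotations:
  span DE: point load 120 at a = 1.6: Pab(L + a)/(6LEI) = 245.8/EI
  span DE: UDL 24: wL³/(24EI) = 512/EI
  span EF: UDL 27: wL³/(24EI) = 48.23/EI
  span EF: point load 71 at a = 2.92: Pab(L + b)/(6LEI) = 23.36/EI
  relative rotation θ_0 = (757.8 + 71.6)/EI = 829.4/EI
A unit hogging moment at E produces rotation L₁/(3EI) + L₂/(3EI) = 3.833/EI.
Slope continuity at E: θ_0 = M_E·3.833/EI, so M_E = 829.4/3.833 = 216.4 kN·m (hogging).
Span EF, ΣM about F: R_E^{EF}·3.5 = 206.6 + 216.4, so R_E^{EF} = 120.8 kN and R_F = 165.5 − 120.8 = 44.67 kN.

R_F = 44.67 kN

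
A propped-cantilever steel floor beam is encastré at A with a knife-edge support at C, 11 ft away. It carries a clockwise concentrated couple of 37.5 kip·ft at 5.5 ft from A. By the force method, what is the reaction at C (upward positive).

Remove the prop at C; the released (primary) structure is a cantilever built in at A.
Free-end deflection of the primary structure under the applied loading (downward +):
  clockwise couple 37.5 at a = 5.5: M₀a(2L − a)/(2EI) = 1702/EI
Flexibility coefficient — unit upward force at C: δ_{CC} = L³/(3EI) = 443.7/EI.
Compatibility at C: δ_0 − R_C·δ_{CC} = 0, so R_C = 1702/443.7 = 3.835 kip.

R_C = 3.835 kip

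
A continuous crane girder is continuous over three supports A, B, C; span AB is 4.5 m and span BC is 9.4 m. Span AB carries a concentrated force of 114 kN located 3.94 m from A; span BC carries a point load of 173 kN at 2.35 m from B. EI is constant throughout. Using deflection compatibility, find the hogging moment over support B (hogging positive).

Insert a hinge at B; M_B is the redundant, and each span becomes simply supported.
Rotations at B on the released spans (each span's end-slope, ×1/EI):
  span AB: point load 114 at a = 3.94: Pab(L + a)/(6LEI) = 78.63/EI
  span BC: point load 173 at a = 2.35: Pab(L + b)/(6LEI) = 836/EI
  relative rotation θ_0 = (78.63 + 836)/EI = 914.6/EI
A unit hogging moment at B produces rotation L₁/(3EI) + L₂/(3EI) = 4.633/EI.
Compatibility: M_B·(L₁+L₂)/(3EI) = θ_0, giving M_B = 197.4 kN·m (hogging).

M_B = 197.4 kN·m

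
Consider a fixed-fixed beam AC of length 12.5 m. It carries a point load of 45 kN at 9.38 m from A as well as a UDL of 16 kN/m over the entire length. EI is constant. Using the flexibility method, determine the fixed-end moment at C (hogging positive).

Take the two fixed-end moments M_A, M_C as redundants; the released structure is the simple span AC.
Simple-span end rotations at A and C under the given loads:
  at A: point load 45 at a = 9.38: Pab(L + b)/(6LEI) = 274.3/EI
  at C: point load 45 at a = 9.38: Pab(L + a)/(6LEI) = 384.2/EI
  at A: UDL 16: wL³/(24EI) = 1302/EI
  at C: UDL 16: wL³/(24EI) = 1302/EI
  θ_A0 = 1576/EI,  θ_C0 = 1686/EI
Flexibility coefficients: a unit moment at one end gives L/(3EI) there and L/(6EI) at the far end, so f₁₁ = f₂₂ = 4.167/EI and f₁₂ = f₂₁ = 2.083/EI.
Compatibility — zero rotation at each built-in end:
  4.167 M_A + 2.083 M_C = 1576
  2.083 M_A + 4.167 M_C = 1686
Solving the pair gives M_A = 234.6 kN·m and M_C = 287.4 kN·m (hogging).

M_C = 287.4 kN·m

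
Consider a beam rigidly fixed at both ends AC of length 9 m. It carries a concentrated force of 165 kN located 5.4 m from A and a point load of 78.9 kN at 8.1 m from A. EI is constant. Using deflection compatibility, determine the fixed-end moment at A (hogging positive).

Take the two fixed-end moments M_A, M_C as redundants; the released structure is the simple span AC.
End rotations of the released simple span under the applied load (×1/EI):
  at A: point load 165 at a = 5.4: Pab(L + b)/(6LEI) = 748.4/EI
  at C: point load 165 at a = 5.4: Pab(L + a)/(6LEI) = 855.4/EI
  at A: point load 78.9 at a = 8.1: Pab(L + b)/(6LEI) = 105.4/EI
  at C: point load 78.9 at a = 8.1: Pab(L + a)/(6LEI) = 182.1/EI
  θ_A0 = 853.9/EI,  θ_C0 = 1038/EI
Flexibility coefficients: a unit moment at one end gives L/(3EI) there and L/(6EI) at the far end, so f₁₁ = f₂₂ = 3/EI and f₁₂ = f₂₁ = 1.5/EI.
Compatibility — zero rotation at each built-in end:
  3 M_A + 1.5 M_C = 853.9
  1.5 M_A + 3 M_C = 1038
Solving the pair gives M_A = 149 kN·m and M_C = 271.4 kN·m (hogging).

M_A = 149 kN·m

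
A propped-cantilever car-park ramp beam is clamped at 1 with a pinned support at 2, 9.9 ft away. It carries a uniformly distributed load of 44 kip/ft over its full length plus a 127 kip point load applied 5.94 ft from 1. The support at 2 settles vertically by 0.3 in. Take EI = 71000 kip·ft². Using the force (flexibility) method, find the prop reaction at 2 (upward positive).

R_2 = 212.7 kip

Release the roller at 2. Primary structure: cantilever fixed at 1.
Primary-structure tip deflection at 2 by superposition:
  UDL 44: wL⁴/(8EI) = 52833/EI
  point load 127 at a = 5.94: Pa²(3L − a)/(6EI) = 17745/EI
  δ_0 = 70578/EI
Tip deflection under a unit load at 2: L³/(3EI) = 323.4/EI.
With EI = 71000 kip·ft²: δ_0 = 0.99405 ft and δ_{22} = 0.004555 ft/kip.
Compatibility — the beam at 2 must follow the support down by 0.025 ft: δ_0 − R_2·δ_{22} = 0.025, so R_2 = (0.99405 − 0.025)/0.004555 = 212.7 kip.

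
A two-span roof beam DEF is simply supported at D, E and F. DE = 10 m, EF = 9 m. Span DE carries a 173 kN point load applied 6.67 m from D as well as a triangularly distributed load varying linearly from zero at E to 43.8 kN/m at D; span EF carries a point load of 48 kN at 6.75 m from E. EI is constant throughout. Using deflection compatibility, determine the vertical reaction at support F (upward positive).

R_F = -0.3355 kN

Take M_E as the redundant. Released structure: two simple spans DE and EF with a hinge at E.
End slopes at the hinge E, treating each span as simply supported:
  span DE: point load 173 at a = 6.67: Pab(L + a)/(6LEI) = 1068/EI
  span DE: triangular load, peak 43.8: 7w₀L³/(360EI) = 851.7/EI
  span EF: point load 48 at a = 6.75: Pab(L + b)/(6LEI) = 151.9/EI
  relative rotation θ_0 = (1919 + 151.9)/EI = 2071/EI
A unit hogging moment at E produces rotation L₁/(3EI) + L₂/(3EI) = 6.333/EI.
Slope continuity at E: θ_0 = M_E·6.333/EI, so M_E = 2071/6.333 = 327 kN·m (hogging).
Span EF, ΣM about F: R_E^{EF}·9 = 108 + 327, so R_E^{EF} = 48.34 kN and R_F = 48 − 48.34 = -0.3355 kN.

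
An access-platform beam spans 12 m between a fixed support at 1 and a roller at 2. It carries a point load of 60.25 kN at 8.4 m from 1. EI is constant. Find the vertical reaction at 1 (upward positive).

R_1 = 26.3 kN

Take the reaction at 2 as the redundant and release it; the primary structure is a cantilever fixed at 1.
Free-end deflection of the primary structure under the applied loading (downward +):
  point load 60.25 at a = 8.4: Pa²(3L − a)/(6EI) = 19556/EI
Tip deflection under a unit load at 2: L³/(3EI) = 576/EI.
The prop prevents deflection at 2: R_2 = δ_0/δ_{22} = 19556/576 = 33.95 kN.
Vertical equilibrium: R_1 = ΣP − R_2 = 60.25 − 33.95 = 26.3 kN.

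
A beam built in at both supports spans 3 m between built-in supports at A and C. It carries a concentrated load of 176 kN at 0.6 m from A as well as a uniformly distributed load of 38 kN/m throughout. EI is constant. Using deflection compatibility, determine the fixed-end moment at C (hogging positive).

M_C = 45.4 kN·m

Take the two fixed-end moments M_A, M_C as redundants; the released structure is the simple span AC.
End rotations of the released simple span under the applied load (×1/EI):
  at A: point load 176 at a = 0.6: Pab(L + b)/(6LEI) = 76.03/EI
  at C: point load 176 at a = 0.6: Pab(L + a)/(6LEI) = 50.69/EI
  at A: UDL 38: wL³/(24EI) = 42.75/EI
  at C: UDL 38: wL³/(24EI) = 42.75/EI
  θ_A0 = 118.8/EI,  θ_C0 = 93.44/EI
Flexibility coefficients: a unit moment at one end gives L/(3EI) there and L/(6EI) at the far end, so f₁₁ = f₂₂ = 1/EI and f₁₂ = f₂₁ = 0.5/EI.
Compatibility — zero rotation at each built-in end:
  1 M_A + 0.5 M_C = 118.8
  0.5 M_A + 1 M_C = 93.44
Solving the pair gives M_A = 96.08 kN·m and M_C = 45.4 kN·m (hogging).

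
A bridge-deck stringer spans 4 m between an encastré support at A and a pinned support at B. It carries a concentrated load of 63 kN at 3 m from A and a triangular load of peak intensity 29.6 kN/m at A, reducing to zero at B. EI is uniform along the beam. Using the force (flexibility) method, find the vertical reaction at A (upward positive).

R_A = 70.49 kN

Take the reaction at B as the redundant and release it; the primary structure is a cantilever fixed at A.
Free-end deflection of the primary structure under the applied loading (downward +):
  point load 63 at a = 3: Pa²(3L − a)/(6EI) = 850.5/EI
  triangular load, peak 29.6 at the fixed end: w₀L⁴/(30EI) = 252.6/EI
  δ_0 = 1103/EI
Flexibility coefficient — unit upward force at B: δ_{BB} = L³/(3EI) = 21.33/EI.
Compatibility at B: δ_0 − R_B·δ_{BB} = 0, so R_B = 1103/21.33 = 51.71 kN.
Vertical equilibrium: R_A = ΣP − R_B = 122.2 − 51.71 = 70.49 kN.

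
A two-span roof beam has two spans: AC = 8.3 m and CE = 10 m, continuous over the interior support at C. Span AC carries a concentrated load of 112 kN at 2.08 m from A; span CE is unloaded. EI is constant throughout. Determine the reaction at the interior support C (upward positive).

R_C = 38.98 kN

Take M_C as the redundant. Released structure: two simple spans AC and CE with a hinge at C.
Discontinuity in slope at C on the released structure — sum the simple-span end rotations:
  span AC: point load 112 at a = 2.08: Pab(L + a)/(6LEI) = 302/EI
  relative rotation θ_0 = (302 + 0)/EI = 302/EI
A unit hogging moment at C produces rotation L₁/(3EI) + L₂/(3EI) = 6.1/EI.
Slope continuity at C: θ_0 = M_C·6.1/EI, so M_C = 302/6.1 = 49.51 kN·m (hogging).
Span AC, ΣM about A with M_C applied at C: R_C^{AC}·8.3 = 233 + 49.51, so R_C^{AC} = 34.03 kN and R_A = 112 − 34.03 = 77.97 kN.
Span CE, ΣM about E: R_C^{CE}·10 = 0 + 49.51, so R_C^{CE} = 4.951 kN and R_E = 0 − 4.951 = -4.951 kN.
R_C = 34.03 + 4.951 = 38.98 kN.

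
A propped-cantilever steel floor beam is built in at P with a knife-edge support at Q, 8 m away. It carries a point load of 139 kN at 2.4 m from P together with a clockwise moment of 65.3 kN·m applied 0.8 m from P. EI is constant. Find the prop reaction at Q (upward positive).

R_Q = 19.21 kN

Release the roller at Q. Primary structure: cantilever fixed at P.
Deflection at Q on the released cantilever, summing each load's contribution:
  point load 139 at a = 2.4: Pa²(3L − a)/(6EI) = 2882/EI
  clockwise couple 65.3 at a = 0.8: M₀a(2L − a)/(2EI) = 397/EI
  δ_0 = 3279/EI
Flexibility coefficient — unit upward force at Q: δ_{QQ} = L³/(3EI) = 170.7/EI.
Compatibility at Q: δ_0 − R_Q·δ_{QQ} = 0, so R_Q = 3279/170.7 = 19.21 kN.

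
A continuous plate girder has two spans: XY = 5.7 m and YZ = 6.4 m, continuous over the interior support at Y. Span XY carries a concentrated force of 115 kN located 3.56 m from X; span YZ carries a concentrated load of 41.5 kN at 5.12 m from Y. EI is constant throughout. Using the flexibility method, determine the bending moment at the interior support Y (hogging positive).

Take M_Y as the redundant. Released structure: two simple spans XY and YZ with a hinge at Y.
End slopes at the hinge Y, treating each span as simply supported:
  span XY: point load 115 at a = 3.56: Pab(L + a)/(6LEI) = 237.2/EI
  span YZ: point load 41.5 at a = 5.12: Pab(L + b)/(6LEI) = 54.39/EI
  relative rotation θ_0 = (237.2 + 54.39)/EI = 291.6/EI
A unit hogging moment at Y produces rotation L₁/(3EI) + L₂/(3EI) = 4.033/EI.
Slope continuity at Y: θ_0 = M_Y·4.033/EI, so M_Y = 291.6/4.033 = 72.3 kN·m (hogging).

M_Y = 72.3 kN·m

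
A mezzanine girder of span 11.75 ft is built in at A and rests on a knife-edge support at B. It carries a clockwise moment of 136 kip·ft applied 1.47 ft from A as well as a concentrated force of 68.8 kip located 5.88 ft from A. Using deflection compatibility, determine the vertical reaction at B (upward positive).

R_B = 25.61 kip

Choose R_B as the redundant. The primary structure is the cantilever fixed at A.
Free-end deflection of the primary structure under the applied loading (downward +):
  clockwise couple 136 at a = 1.47: M₀a(2L − a)/(2EI) = 2202/EI
  point load 68.8 at a = 5.88: Pa²(3L − a)/(6EI) = 11644/EI
  δ_0 = 13846/EI
Tip deflection under a unit load at B: L³/(3EI) = 540.7/EI.
Compatibility at B: δ_0 − R_B·δ_{BB} = 0, so R_B = 13846/540.7 = 25.61 kip.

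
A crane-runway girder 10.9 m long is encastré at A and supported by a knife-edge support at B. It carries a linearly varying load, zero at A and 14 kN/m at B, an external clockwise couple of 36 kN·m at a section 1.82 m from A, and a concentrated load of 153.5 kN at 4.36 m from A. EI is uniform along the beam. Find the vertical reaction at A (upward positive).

R_A = 154.4 kN

Release the roller at B. Primary structure: cantilever fixed at A.
Deflection at B on the released cantilever, summing each load's contribution:
  triangular load, peak 14 at the free end: 11w₀L⁴/(120EI) = 18115/EI
  clockwise couple 36 at a = 1.82: M₀a(2L − a)/(2EI) = 654.5/EI
  point load 153.5 at a = 4.36: Pa²(3L − a)/(6EI) = 13783/EI
  δ_0 = 32552/EI
Flexibility coefficient — unit upward force at B: δ_{BB} = L³/(3EI) = 431.7/EI.
The prop prevents deflection at B: R_B = δ_0/δ_{BB} = 32552/431.7 = 75.41 kN.
Vertical equilibrium: R_A = ΣP − R_B = 229.8 − 75.41 = 154.4 kN.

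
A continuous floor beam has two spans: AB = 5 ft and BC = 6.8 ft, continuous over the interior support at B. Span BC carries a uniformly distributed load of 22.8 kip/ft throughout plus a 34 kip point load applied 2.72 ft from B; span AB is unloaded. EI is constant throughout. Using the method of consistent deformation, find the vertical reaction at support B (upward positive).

R_B = 133.2 kip

Release continuity at B by inserting a hinge; the redundant is the internal moment M_B. The primary structure is two simply-supported spans AB and BC.
End slopes at the hinge B, treating each span as simply supported:
  span BC: UDL 22.8: wL³/(24EI) = 298.7/EI
  span BC: point load 34 at a = 2.72: Pab(L + b)/(6LEI) = 100.6/EI
  relative rotation θ_0 = (0 + 399.3)/EI = 399.3/EI
A unit hogging moment at B produces rotation L₁/(3EI) + L₂/(3EI) = 3.933/EI.
Slope continuity at B: θ_0 = M_B·3.933/EI, so M_B = 399.3/3.933 = 101.5 kip·ft (hogging).
Span AB, ΣM about A with M_B applied at B: R_B^{AB}·5 = 0 + 101.5, so R_B^{AB} = 20.3 kip and R_A = 0 − 20.3 = -20.3 kip.
Span BC, ΣM about C: R_B^{BC}·6.8 = 665.9 + 101.5, so R_B^{BC} = 112.9 kip and R_C = 189 − 112.9 = 76.19 kip.
R_B = 20.3 + 112.9 = 133.2 kip.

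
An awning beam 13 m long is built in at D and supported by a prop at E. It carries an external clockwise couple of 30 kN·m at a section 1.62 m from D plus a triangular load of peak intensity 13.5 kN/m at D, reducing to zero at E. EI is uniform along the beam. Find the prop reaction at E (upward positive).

R_E = 18.36 kN

Choose R_E as the redundant. The primary structure is the cantilever fixed at D.
Free-end deflection of the primary structure under the applied loading (downward +):
  clockwise couple 30 at a = 1.62: M₀a(2L − a)/(2EI) = 592.4/EI
  triangular load, peak 13.5 at the fixed end: w₀L⁴/(30EI) = 12852/EI
  δ_0 = 13445/EI
Flexibility coefficient — unit upward force at E: δ_{EE} = L³/(3EI) = 732.3/EI.
Compatibility at E: δ_0 − R_E·δ_{EE} = 0, so R_E = 13445/732.3 = 18.36 kN.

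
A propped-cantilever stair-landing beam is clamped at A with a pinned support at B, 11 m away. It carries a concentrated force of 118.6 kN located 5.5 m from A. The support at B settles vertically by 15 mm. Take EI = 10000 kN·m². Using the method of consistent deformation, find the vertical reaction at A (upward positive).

Remove the prop at B; the released (primary) structure is a cantilever built in at A.
Downward deflection at the released point B due to the loads:
  point load 118.6 at a = 5.5: Pa²(3L − a)/(6EI) = 16443/EI
Flexibility coefficient — unit upward force at B: δ_{BB} = L³/(3EI) = 443.7/EI.
With EI = 10000 kN·m²: δ_0 = 1.6443 m and δ_{BB} = 0.044367 m/kN.
Compatibility — the beam at B must follow the support down by 0.015 m: δ_0 − R_B·δ_{BB} = 0.015, so R_B = (1.6443 − 0.015)/0.044367 = 36.72 kN.
Vertical equilibrium: R_A = ΣP − R_B = 118.6 − 36.72 = 81.88 kN.

R_A = 81.88 kN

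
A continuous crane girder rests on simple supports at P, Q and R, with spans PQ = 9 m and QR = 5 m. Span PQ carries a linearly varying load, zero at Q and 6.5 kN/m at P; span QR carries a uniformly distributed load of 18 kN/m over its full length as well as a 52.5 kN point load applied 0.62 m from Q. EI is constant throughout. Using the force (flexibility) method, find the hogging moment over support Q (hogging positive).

Take M_Q as the redundant. Released structure: two simple spans PQ and QR with a hinge at Q.
End slopes at the hinge Q, treating each span as simply supported:
  span PQ: triangular load, peak 6.5: 7w₀L³/(360EI) = 92.14/EI
  span QR: UDL 18: wL³/(24EI) = 93.75/EI
  span QR: point load 52.5 at a = 0.62: Pab(L + b)/(6LEI) = 44.58/EI
  relative rotation θ_0 = (92.14 + 138.3)/EI = 230.5/EI
A unit hogging moment at Q produces rotation L₁/(3EI) + L₂/(3EI) = 4.667/EI.
Slope continuity at Q: θ_0 = M_Q·4.667/EI, so M_Q = 230.5/4.667 = 49.39 kN·m (hogging).

M_Q = 49.39 kN·m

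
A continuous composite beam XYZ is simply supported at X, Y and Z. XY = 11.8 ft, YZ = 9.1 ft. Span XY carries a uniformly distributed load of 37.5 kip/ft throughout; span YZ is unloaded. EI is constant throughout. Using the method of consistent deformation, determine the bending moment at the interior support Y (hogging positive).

Take M_Y as the redundant. Released structure: two simple spans XY and YZ with a hinge at Y.
Discontinuity in slope at Y on the released structure — sum the simple-span end rotations:
  span XY: UDL 37.5: wL³/(24EI) = 2567/EI
  relative rotation θ_0 = (2567 + 0)/EI = 2567/EI
A unit hogging moment at Y produces rotation L₁/(3EI) + L₂/(3EI) = 6.967/EI.
Slope continuity at Y: θ_0 = M_Y·6.967/EI, so M_Y = 2567/6.967 = 368.5 kip·ft (hogging).

M_Y = 368.5 kip·ft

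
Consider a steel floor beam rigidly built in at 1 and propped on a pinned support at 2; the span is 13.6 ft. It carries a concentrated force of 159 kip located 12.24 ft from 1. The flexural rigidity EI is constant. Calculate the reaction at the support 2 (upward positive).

Remove the prop at 2; the released (primary) structure is a cantilever built in at 1.
Primary-structure tip deflection at 2 by superposition:
  point load 159 at a = 12.24: Pa²(3L − a)/(6EI) = 113388/EI
Flexibility coefficient — unit upward force at 2: δ_{22} = L³/(3EI) = 838.5/EI.
The prop prevents deflection at 2: R_2 = δ_0/δ_{22} = 113388/838.5 = 135.2 kip.

R_2 = 135.2 kip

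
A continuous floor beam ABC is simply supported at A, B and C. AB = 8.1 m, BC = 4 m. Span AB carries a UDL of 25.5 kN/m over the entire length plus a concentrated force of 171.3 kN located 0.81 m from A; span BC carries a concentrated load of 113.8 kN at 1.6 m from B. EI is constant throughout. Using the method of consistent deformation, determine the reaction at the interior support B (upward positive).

R_B = 268.9 kN

Release continuity at B by inserting a hinge; the redundant is the internal moment M_B. The primary structure is two simply-supported spans AB and BC.
End slopes at the hinge B, treating each span as simply supported:
  span AB: UDL 25.5: wL³/(24EI) = 564.7/EI
  span AB: point load 171.3 at a = 0.81: Pab(L + a)/(6LEI) = 185.4/EI
  span BC: point load 113.8 at a = 1.6: Pab(L + b)/(6LEI) = 116.5/EI
  relative rotation θ_0 = (750.1 + 116.5)/EI = 866.6/EI
A unit hogging moment at B produces rotation L₁/(3EI) + L₂/(3EI) = 4.033/EI.
Slope continuity at B: θ_0 = M_B·4.033/EI, so M_B = 866.6/4.033 = 214.9 kN·m (hogging).
Span AB, ΣM about A with M_B applied at B: R_B^{AB}·8.1 = 975.3 + 214.9, so R_B^{AB} = 146.9 kN and R_A = 377.9 − 146.9 = 230.9 kN.
Span BC, ΣM about C: R_B^{BC}·4 = 273.1 + 214.9, so R_B^{BC} = 122 kN and R_C = 113.8 − 122 = -8.197 kN.
R_B = 146.9 + 122 = 268.9 kN.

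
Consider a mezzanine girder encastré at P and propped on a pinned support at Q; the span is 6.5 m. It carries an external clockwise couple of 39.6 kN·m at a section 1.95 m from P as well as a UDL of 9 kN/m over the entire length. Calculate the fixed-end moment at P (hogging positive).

Release the roller at Q. Primary structure: cantilever fixed at P.
Deflection at Q on the released cantilever, summing each load's contribution:
  clockwise couple 39.6 at a = 1.95: M₀a(2L − a)/(2EI) = 426.6/EI
  UDL 9: wL⁴/(8EI) = 2008/EI
  δ_0 = 2435/EI
Flexibility coefficient — unit upward force at Q: δ_{QQ} = L³/(3EI) = 91.54/EI.
The prop prevents deflection at Q: R_Q = δ_0/δ_{QQ} = 2435/91.54 = 26.6 kN.
Moment equilibrium about P: M_P = Σ(load moments about P) − R_Q·L = 229.7 − 26.6×6.5 = 56.84 kN·m.

M_P = 56.84 kN·m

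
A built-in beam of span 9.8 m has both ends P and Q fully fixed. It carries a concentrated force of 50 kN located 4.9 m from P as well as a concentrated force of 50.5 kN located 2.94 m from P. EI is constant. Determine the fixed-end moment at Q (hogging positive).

M_Q = 92.43 kN·m

Take the two fixed-end moments M_P, M_Q as redundants; the released structure is the simple span PQ.
Simple-span end rotations at P and Q under the given loads:
  at P: point load 50 at a = 4.9: Pab(L + b)/(6LEI) = 300.1/EI
  at Q: point load 50 at a = 4.9: Pab(L + a)/(6LEI) = 300.1/EI
  at P: point load 50.5 at a = 2.94: Pab(L + b)/(6LEI) = 288.6/EI
  at Q: point load 50.5 at a = 2.94: Pab(L + a)/(6LEI) = 220.7/EI
  θ_P0 = 588.7/EI,  θ_Q0 = 520.8/EI
Flexibility coefficients: a unit moment at one end gives L/(3EI) there and L/(6EI) at the far end, so f₁₁ = f₂₂ = 3.267/EI and f₁₂ = f₂₁ = 1.633/EI.
Compatibility — zero rotation at each built-in end:
  3.267 M_P + 1.633 M_Q = 588.7
  1.633 M_P + 3.267 M_Q = 520.8
Solving the pair gives M_P = 134 kN·m and M_Q = 92.43 kN·m (hogging).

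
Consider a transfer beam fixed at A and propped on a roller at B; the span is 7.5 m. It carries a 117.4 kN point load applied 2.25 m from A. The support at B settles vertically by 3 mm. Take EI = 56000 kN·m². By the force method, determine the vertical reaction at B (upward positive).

R_B = 13.07 kN

Take the reaction at B as the redundant and release it; the primary structure is a cantilever fixed at A.
Free-end deflection of the primary structure under the applied loading (downward +):
  point load 117.4 at a = 2.25: Pa²(3L − a)/(6EI) = 2006/EI
Flexibility coefficient — unit upward force at B: δ_{BB} = L³/(3EI) = 140.6/EI.
With EI = 56000 kN·m²: δ_0 = 0.035819 m and δ_{BB} = 0.002511 m/kN.
Compatibility — the beam at B must follow the support down by 0.003 m: δ_0 − R_B·δ_{BB} = 0.003, so R_B = (0.035819 − 0.003)/0.002511 = 13.07 kN.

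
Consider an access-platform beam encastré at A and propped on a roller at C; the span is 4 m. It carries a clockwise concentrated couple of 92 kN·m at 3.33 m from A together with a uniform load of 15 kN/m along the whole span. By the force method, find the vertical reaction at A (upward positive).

R_A = 3.968 kN

Release the roller at C. Primary structure: cantilever fixed at A.
Downward deflection at the released point C due to the loads:
  clockwise couple 92 at a = 3.33: M₀a(2L − a)/(2EI) = 715.4/EI
  UDL 15: wL⁴/(8EI) = 480/EI
  δ_0 = 1195/EI
Flexibility coefficient — unit upward force at C: δ_{CC} = L³/(3EI) = 21.33/EI.
The prop prevents deflection at C: R_C = δ_0/δ_{CC} = 1195/21.33 = 56.03 kN.
Vertical equilibrium: R_A = ΣP − R_C = 60 − 56.03 = 3.968 kN.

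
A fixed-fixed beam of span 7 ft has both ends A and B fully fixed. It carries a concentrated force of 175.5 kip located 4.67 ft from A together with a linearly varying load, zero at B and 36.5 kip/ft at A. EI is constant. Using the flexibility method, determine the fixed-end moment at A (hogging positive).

M_A = 180.2 kip·ft

Take the two fixed-end moments M_A, M_B as redundants; the released structure is the simple span AB.
Simple-span end rotations at A and B under the given loads:
  at A: point load 175.5 at a = 4.67: Pab(L + b)/(6LEI) = 424.2/EI
  at B: point load 175.5 at a = 4.67: Pab(L + a)/(6LEI) = 530.6/EI
  at A: triangular load, peak 36.5: w₀L³/(45EI) = 278.2/EI
  at B: triangular load, peak 36.5: 7w₀L³/(360EI) = 243.4/EI
  θ_A0 = 702.4/EI,  θ_B0 = 774/EI
Flexibility coefficients: a unit moment at one end gives L/(3EI) there and L/(6EI) at the far end, so f₁₁ = f₂₂ = 2.333/EI and f₁₂ = f₂₁ = 1.167/EI.
Compatibility — zero rotation at each built-in end:
  2.333 M_A + 1.167 M_B = 702.4
  1.167 M_A + 2.333 M_B = 774
Solving the pair gives M_A = 180.2 kip·ft and M_B = 241.6 kip·ft (hogging).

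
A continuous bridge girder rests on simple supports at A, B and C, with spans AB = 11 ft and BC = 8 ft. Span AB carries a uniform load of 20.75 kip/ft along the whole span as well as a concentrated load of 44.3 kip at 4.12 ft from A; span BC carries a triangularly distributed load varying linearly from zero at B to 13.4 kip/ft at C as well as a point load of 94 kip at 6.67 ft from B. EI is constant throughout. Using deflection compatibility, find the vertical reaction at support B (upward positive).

Release continuity at B by inserting a hinge; the redundant is the internal moment M_B. The primary structure is two simply-supported spans AB and BC.
Discontinuity in slope at B on the released structure — sum the simple-span end rotations:
  span AB: UDL 20.75: wL³/(24EI) = 1151/EI
  span AB: point load 44.3 at a = 4.12: Pab(L + a)/(6LEI) = 287.7/EI
  span BC: triangular load, peak 13.4: 7w₀L³/(360EI) = 133.4/EI
  span BC: point load 94 at a = 6.67: Pab(L + b)/(6LEI) = 162.1/EI
  relative rotation θ_0 = (1438 + 295.5)/EI = 1734/EI
A unit hogging moment at B produces rotation L₁/(3EI) + L₂/(3EI) = 6.333/EI.
Slope continuity at B: θ_0 = M_B·6.333/EI, so M_B = 1734/6.333 = 273.8 kip·ft (hogging).
Span AB, ΣM about A with M_B applied at B: R_B^{AB}·11 = 1438 + 273.8, so R_B^{AB} = 155.6 kip and R_A = 272.6 − 155.6 = 116.9 kip.
Span BC, ΣM about C: R_B^{BC}·8 = 268 + 273.8, so R_B^{BC} = 67.72 kip and R_C = 147.6 − 67.72 = 79.88 kip.
R_B = 155.6 + 67.72 = 223.3 kip.

R_B = 223.3 kip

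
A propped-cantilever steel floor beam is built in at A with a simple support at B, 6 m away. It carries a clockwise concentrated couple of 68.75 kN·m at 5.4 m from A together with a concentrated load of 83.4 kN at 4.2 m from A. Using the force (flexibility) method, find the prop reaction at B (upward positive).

R_B = 64.01 kN

Take the reaction at B as the redundant and release it; the primary structure is a cantilever fixed at A.
Deflection at B on the released cantilever, summing each load's contribution:
  clockwise couple 68.75 at a = 5.4: M₀a(2L − a)/(2EI) = 1225/EI
  point load 83.4 at a = 4.2: Pa²(3L − a)/(6EI) = 3384/EI
  δ_0 = 4609/EI
Tip deflection under a unit load at B: L³/(3EI) = 72/EI.
Compatibility at B: δ_0 − R_B·δ_{BB} = 0, so R_B = 4609/72 = 64.01 kN.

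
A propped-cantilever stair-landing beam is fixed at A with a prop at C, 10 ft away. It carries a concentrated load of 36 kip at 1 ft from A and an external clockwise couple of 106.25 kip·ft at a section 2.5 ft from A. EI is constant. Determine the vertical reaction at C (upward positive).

R_C = 7.495 kip

Take the reaction at C as the redundant and release it; the primary structure is a cantilever fixed at A.
Free-end deflection of the primary structure under the applied loading (downward +):
  point load 36 at a = 1: Pa²(3L − a)/(6EI) = 174/EI
  clockwise couple 106.25 at a = 2.5: M₀a(2L − a)/(2EI) = 2324/EI
  δ_0 = 2498/EI
Flexibility coefficient — unit upward force at C: δ_{CC} = L³/(3EI) = 333.3/EI.
The prop prevents deflection at C: R_C = δ_0/δ_{CC} = 2498/333.3 = 7.495 kip.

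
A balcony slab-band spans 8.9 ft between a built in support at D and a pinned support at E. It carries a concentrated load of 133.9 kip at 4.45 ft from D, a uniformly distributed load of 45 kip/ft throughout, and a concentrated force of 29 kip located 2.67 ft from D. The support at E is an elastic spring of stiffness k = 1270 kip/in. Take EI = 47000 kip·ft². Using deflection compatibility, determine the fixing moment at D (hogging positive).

Take the reaction at E as the redundant and release it; the primary structure is a cantilever fixed at D.
Downward deflection at the released point E due to the loads:
  point load 133.9 at a = 4.45: Pa²(3L − a)/(6EI) = 9833/EI
  UDL 45: wL⁴/(8EI) = 35293/EI
  point load 29 at a = 2.67: Pa²(3L − a)/(6EI) = 828/EI
  δ_0 = 45953/EI
Tip deflection under a unit load at E: L³/(3EI) = 235/EI.
With EI = 47000 kip·ft²: δ_0 = 0.97773 ft and δ_{EE} = 0.005 ft/kip.
Compatibility — the spring shortens by R_E/k under the reaction it provides: δ_0 − R_E·δ_{EE} = R_E/k. With 1/k = 1/(1270×12) ft/kip = 0.000066 ft/kip, R_E = δ_0 / (δ_{EE} + 1/k) = 0.97773 / (0.005 + 0.000066) = 193 kip.
Moment equilibrium about D: M_D = Σ(load moments about D) − R_E·L = 2456 − 193×8.9 = 737.6 kip·ft.

M_D = 737.6 kip·ft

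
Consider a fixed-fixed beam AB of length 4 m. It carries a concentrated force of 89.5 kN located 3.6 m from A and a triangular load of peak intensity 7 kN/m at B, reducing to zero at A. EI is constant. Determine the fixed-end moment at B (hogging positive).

Release both end moments; the primary structure is a simply-supported span AB with redundants M_A and M_B.
Simple-span end rotations at A and B under the given loads:
  at A: point load 89.5 at a = 3.6: Pab(L + b)/(6LEI) = 23.63/EI
  at B: point load 89.5 at a = 3.6: Pab(L + a)/(6LEI) = 40.81/EI
  at A: triangular load, peak 7: 7w₀L³/(360EI) = 8.711/EI
  at B: triangular load, peak 7: w₀L³/(45EI) = 9.956/EI
  θ_A0 = 32.34/EI,  θ_B0 = 50.77/EI
Flexibility coefficients: a unit moment at one end gives L/(3EI) there and L/(6EI) at the far end, so f₁₁ = f₂₂ = 1.333/EI and f₁₂ = f₂₁ = 0.6667/EI.
Compatibility — zero rotation at each built-in end:
  1.333 M_A + 0.6667 M_B = 32.34
  0.6667 M_A + 1.333 M_B = 50.77
Solving the pair gives M_A = 6.955 kN·m and M_B = 34.6 kN·m (hogging).

M_B = 34.6 kN·m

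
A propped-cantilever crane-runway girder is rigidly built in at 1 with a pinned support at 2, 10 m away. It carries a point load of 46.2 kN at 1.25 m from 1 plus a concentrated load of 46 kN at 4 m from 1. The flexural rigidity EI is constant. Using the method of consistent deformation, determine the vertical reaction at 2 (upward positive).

R_2 = 10.61 kN

Take the reaction at 2 as the redundant and release it; the primary structure is a cantilever fixed at 1.
Free-end deflection of the primary structure under the applied loading (downward +):
  point load 46.2 at a = 1.25: Pa²(3L − a)/(6EI) = 345.9/EI
  point load 46 at a = 4: Pa²(3L − a)/(6EI) = 3189/EI
  δ_0 = 3535/EI
Flexibility coefficient — unit upward force at 2: δ_{22} = L³/(3EI) = 333.3/EI.
The prop prevents deflection at 2: R_2 = δ_0/δ_{22} = 3535/333.3 = 10.61 kN.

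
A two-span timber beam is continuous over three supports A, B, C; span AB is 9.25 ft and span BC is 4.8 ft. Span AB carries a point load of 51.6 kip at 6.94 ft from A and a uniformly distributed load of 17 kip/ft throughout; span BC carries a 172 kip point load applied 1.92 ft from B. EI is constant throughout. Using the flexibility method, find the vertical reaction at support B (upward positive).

R_B = 291.9 kip

Release continuity at B by inserting a hinge; the redundant is the internal moment M_B. The primary structure is two simply-supported spans AB and BC.
End slopes at the hinge B, treating each span as simply supported:
  span AB: point load 51.6 at a = 6.94: Pab(L + a)/(6LEI) = 241.3/EI
  span AB: UDL 17: wL³/(24EI) = 560.6/EI
  span BC: point load 172 at a = 1.92: Pab(L + b)/(6LEI) = 253.6/EI
  relative rotation θ_0 = (801.9 + 253.6)/EI = 1056/EI
A unit hogging moment at B produces rotation L₁/(3EI) + L₂/(3EI) = 4.683/EI.
Compatibility: M_B·(L₁+L₂)/(3EI) = θ_0, giving M_B = 225.4 kip·ft (hogging).
Span AB, ΣM about A with M_B applied at B: R_B^{AB}·9.25 = 1085 + 225.4, so R_B^{AB} = 141.7 kip and R_A = 208.8 − 141.7 = 67.15 kip.
Span BC, ΣM about C: R_B^{BC}·4.8 = 495.4 + 225.4, so R_B^{BC} = 150.2 kip and R_C = 172 − 150.2 = 21.85 kip.
R_B = 141.7 + 150.2 = 291.9 kip.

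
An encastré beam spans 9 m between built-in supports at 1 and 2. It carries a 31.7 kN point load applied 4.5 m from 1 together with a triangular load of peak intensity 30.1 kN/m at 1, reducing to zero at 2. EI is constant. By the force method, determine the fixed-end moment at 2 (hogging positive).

Take the two fixed-end moments M_1, M_2 as redundants; the released structure is the simple span 12.
End rotations of the released simple span under the applied load (×1/EI):
  at 1: point load 31.7 at a = 4.5: Pab(L + b)/(6LEI) = 160.5/EI
  at 2: point load 31.7 at a = 4.5: Pab(L + a)/(6LEI) = 160.5/EI
  at 1: triangular load, peak 30.1: w₀L³/(45EI) = 487.6/EI
  at 2: triangular load, peak 30.1: 7w₀L³/(360EI) = 426.7/EI
  θ_10 = 648.1/EI,  θ_20 = 587.1/EI
Flexibility coefficients: a unit moment at one end gives L/(3EI) there and L/(6EI) at the far end, so f₁₁ = f₂₂ = 3/EI and f₁₂ = f₂₁ = 1.5/EI.
Compatibility — zero rotation at each built-in end:
  3 M_1 + 1.5 M_2 = 648.1
  1.5 M_1 + 3 M_2 = 587.1
Solving the pair gives M_1 = 157.6 kN·m and M_2 = 116.9 kN·m (hogging).

M_2 = 116.9 kN·m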